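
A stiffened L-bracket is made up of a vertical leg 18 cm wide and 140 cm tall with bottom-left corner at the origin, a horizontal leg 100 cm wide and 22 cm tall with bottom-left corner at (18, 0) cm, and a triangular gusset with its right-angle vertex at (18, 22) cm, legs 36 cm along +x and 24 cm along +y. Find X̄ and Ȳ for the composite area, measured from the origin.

Part | A | x̄ᵢ | ȳᵢ | A·x̄ᵢ | A·ȳᵢ
vertical leg | 2520.00 | 9.00 | 70.00 | 22680.00 | 176400.00
horizontal leg | 2200.00 | 68.00 | 11.00 | 149600.00 | 24200.00
gusset | 432.00 | 30.00 | 30.00 | 12960.00 | 12960.00
Σ | 5152.00 |  |  | 185240.00 | 213560.00
X̄ = 185240.00 / 5152.00 = 35.95 cm
Ȳ = 213560.00 / 5152.00 = 41.45 cm

X̄ = 35.95 cm, Ȳ = 41.45 cm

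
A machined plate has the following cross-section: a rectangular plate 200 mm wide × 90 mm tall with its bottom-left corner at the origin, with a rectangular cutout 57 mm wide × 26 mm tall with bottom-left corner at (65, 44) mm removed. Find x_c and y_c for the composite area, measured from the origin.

x_c = 100.58 mm, y_c = 43.92 mm

Part | A | x̄ᵢ | ȳᵢ | A·x̄ᵢ | A·ȳᵢ
plate | 18000.00 | 100.00 | 45.00 | 1800000.00 | 810000.00
hole | -1482.00 | 93.50 | 57.00 | -138567.00 | -84474.00
Σ | 16518.00 |  |  | 1661433.00 | 725526.00
x_c = 1661433.00 / 16518.00 = 100.58 mm
y_c = 725526.00 / 16518.00 = 43.92 mm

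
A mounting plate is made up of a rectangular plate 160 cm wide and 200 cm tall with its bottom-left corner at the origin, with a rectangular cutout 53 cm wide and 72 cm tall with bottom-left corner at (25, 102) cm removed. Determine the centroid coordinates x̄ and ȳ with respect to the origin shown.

plate: A = 160 × 200 = 32000.00, centroid at (80.00, 100.00).
hole: A = −(53 × 72) = -3816.00, centroid at (51.50, 138.00).
ΣA = 28184.00 cm²
ΣAx̄ = (32000.00)(80.00) + (-3816.00)(51.50) = 2363476.00 cm³
ΣAȳ = (32000.00)(100.00) + (-3816.00)(138.00) = 2673392.00 cm³
x̄ = 2363476.00 / 28184.00 = 83.86 cm
ȳ = 2673392.00 / 28184.00 = 94.85 cm

x̄ = 83.86 cm, ȳ = 94.85 cm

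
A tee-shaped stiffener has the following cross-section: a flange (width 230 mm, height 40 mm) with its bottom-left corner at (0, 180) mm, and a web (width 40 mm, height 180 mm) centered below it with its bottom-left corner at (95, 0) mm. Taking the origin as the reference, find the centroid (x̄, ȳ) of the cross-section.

web: A = 40 × 180 = 7200.00, centroid at (115.00, 90.00).
flange: A = 230 × 40 = 9200.00, centroid at (115.00, 200.00).
ΣA = 16400.00 mm²
ΣAx̄ = (7200.00)(115.00) + (9200.00)(115.00) = 1886000.00 mm³
ΣAȳ = (7200.00)(90.00) + (9200.00)(200.00) = 2488000.00 mm³
x̄ = 1886000.00 / 16400.00 = 115.00 mm
ȳ = 2488000.00 / 16400.00 = 151.71 mm

x̄ = 115.00 mm, ȳ = 151.71 mm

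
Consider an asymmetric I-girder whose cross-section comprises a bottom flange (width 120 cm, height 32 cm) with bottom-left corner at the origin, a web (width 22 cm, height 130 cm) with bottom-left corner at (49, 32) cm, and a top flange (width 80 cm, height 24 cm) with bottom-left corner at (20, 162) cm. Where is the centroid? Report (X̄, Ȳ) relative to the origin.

X̄ = 60.00 cm, Ȳ = 78.07 cm

bottom flange: A = 120 × 32 = 3840.00, centroid at (60.00, 16.00).
web: A = 22 × 130 = 2860.00, centroid at (60.00, 97.00).
top flange: A = 80 × 24 = 1920.00, centroid at (60.00, 174.00).
ΣA = 8620.00 cm²
ΣAX̄ = (3840.00)(60.00) + (2860.00)(60.00) + (1920.00)(60.00) = 517200.00 cm³
ΣAȲ = (3840.00)(16.00) + (2860.00)(97.00) + (1920.00)(174.00) = 672940.00 cm³
X̄ = 517200.00 / 8620.00 = 60.00 cm
Ȳ = 672940.00 / 8620.00 = 78.07 cm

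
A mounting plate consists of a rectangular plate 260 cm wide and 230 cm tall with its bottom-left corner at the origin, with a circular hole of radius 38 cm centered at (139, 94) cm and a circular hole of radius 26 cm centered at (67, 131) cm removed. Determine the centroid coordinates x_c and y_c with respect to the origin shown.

x_c = 131.75 cm, y_c = 116.15 cm

plate: A = 260 × 230 = 59800.00, centroid at (130.00, 115.00).
hole 1: A = −π·38² = -4536.46, centroid at (139.00, 94.00).
hole 2: A = −π·26² = -2123.72, centroid at (67.00, 131.00).
ΣA = 53139.82 cm²
ΣAx_c = (59800.00)(130.00) + (-4536.46)(139.00) + (-2123.72)(67.00) = 7001143.07 cm³
ΣAy_c = (59800.00)(115.00) + (-4536.46)(94.00) + (-2123.72)(131.00) = 6172365.90 cm³
x_c = 7001143.07 / 53139.82 = 131.75 cm
y_c = 6172365.90 / 53139.82 = 116.15 cm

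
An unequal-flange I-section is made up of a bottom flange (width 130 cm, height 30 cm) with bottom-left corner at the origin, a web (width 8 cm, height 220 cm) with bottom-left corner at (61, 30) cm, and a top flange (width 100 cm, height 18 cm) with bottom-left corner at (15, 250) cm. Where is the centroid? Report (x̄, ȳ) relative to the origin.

x̄ = 65.00 cm, ȳ = 103.36 cm

Part | A | x̄ᵢ | ȳᵢ | A·x̄ᵢ | A·ȳᵢ
bottom flange | 3900.00 | 65.00 | 15.00 | 253500.00 | 58500.00
web | 1760.00 | 65.00 | 140.00 | 114400.00 | 246400.00
top flange | 1800.00 | 65.00 | 259.00 | 117000.00 | 466200.00
Σ | 7460.00 |  |  | 484900.00 | 771100.00
x̄ = 484900.00 / 7460.00 = 65.00 cm
ȳ = 771100.00 / 7460.00 = 103.36 cm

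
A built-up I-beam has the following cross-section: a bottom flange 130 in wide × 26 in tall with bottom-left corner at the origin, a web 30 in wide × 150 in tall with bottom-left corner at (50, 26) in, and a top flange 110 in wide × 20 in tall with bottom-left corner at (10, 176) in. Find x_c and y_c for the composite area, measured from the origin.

x_c = 65.00 in, y_c = 90.04 in

Part | A | x̄ᵢ | ȳᵢ | A·x̄ᵢ | A·ȳᵢ
bottom flange | 3380.00 | 65.00 | 13.00 | 219700.00 | 43940.00
web | 4500.00 | 65.00 | 101.00 | 292500.00 | 454500.00
top flange | 2200.00 | 65.00 | 186.00 | 143000.00 | 409200.00
Σ | 10080.00 |  |  | 655200.00 | 907640.00
x_c = 655200.00 / 10080.00 = 65.00 in
y_c = 907640.00 / 10080.00 = 90.04 in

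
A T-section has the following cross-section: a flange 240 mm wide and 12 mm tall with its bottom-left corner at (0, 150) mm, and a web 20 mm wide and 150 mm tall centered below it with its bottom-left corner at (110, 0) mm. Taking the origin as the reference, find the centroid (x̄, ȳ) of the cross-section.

web: A = 20 × 150 = 3000.00, centroid at (120.00, 75.00).
flange: A = 240 × 12 = 2880.00, centroid at (120.00, 156.00).
ΣA = 5880.00 mm², ΣAx̄ = 705600.00 mm³, ΣAȳ = 674280.00 mm³.
x̄ = 705600.00/5880.00 = 120.00 mm; ȳ = 674280.00/5880.00 = 114.67 mm.

x̄ = 120.00 mm, ȳ = 114.67 mm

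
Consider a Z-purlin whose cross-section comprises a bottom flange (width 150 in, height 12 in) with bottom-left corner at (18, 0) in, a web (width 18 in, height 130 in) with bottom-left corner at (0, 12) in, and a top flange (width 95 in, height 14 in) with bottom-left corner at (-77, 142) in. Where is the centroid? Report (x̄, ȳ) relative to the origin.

bottom flange: A = 150 × 12 = 1800.00, centroid at (93.00, 6.00).
web: A = 18 × 130 = 2340.00, centroid at (9.00, 77.00).
top flange: A = 95 × 14 = 1330.00, centroid at (-29.50, 149.00).
ΣA = 5470.00 in², ΣAx̄ = 149225.00 in³, ΣAȳ = 389150.00 in³.
x̄ = 149225.00/5470.00 = 27.28 in; ȳ = 389150.00/5470.00 = 71.14 in.

x̄ = 27.28 in, ȳ = 71.14 in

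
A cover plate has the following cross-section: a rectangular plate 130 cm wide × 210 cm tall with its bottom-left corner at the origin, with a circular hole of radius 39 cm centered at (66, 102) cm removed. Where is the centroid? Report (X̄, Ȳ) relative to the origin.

X̄ = 64.79 cm, Ȳ = 105.64 cm

plate: A = 130 × 210 = 27300.00, centroid at (65.00, 105.00).
hole: A = −π·39² = -4778.36, centroid at (66.00, 102.00).
ΣA = 22521.64 cm²
ΣAX̄ = (27300.00)(65.00) + (-4778.36)(66.00) = 1459128.08 cm³
ΣAȲ = (27300.00)(105.00) + (-4778.36)(102.00) = 2379107.03 cm³
X̄ = 1459128.08 / 22521.64 = 64.79 cm
Ȳ = 2379107.03 / 22521.64 = 105.64 cm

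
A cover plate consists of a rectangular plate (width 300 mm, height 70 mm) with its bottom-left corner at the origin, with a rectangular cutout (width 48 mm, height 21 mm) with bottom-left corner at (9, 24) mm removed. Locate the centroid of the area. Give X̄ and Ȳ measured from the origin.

Part | A | x̄ᵢ | ȳᵢ | A·x̄ᵢ | A·ȳᵢ
plate | 21000.00 | 150.00 | 35.00 | 3150000.00 | 735000.00
hole | -1008.00 | 33.00 | 34.50 | -33264.00 | -34776.00
Σ | 19992.00 |  |  | 3116736.00 | 700224.00
X̄ = 3116736.00 / 19992.00 = 155.90 mm
Ȳ = 700224.00 / 19992.00 = 35.03 mm

X̄ = 155.90 mm, Ȳ = 35.03 mm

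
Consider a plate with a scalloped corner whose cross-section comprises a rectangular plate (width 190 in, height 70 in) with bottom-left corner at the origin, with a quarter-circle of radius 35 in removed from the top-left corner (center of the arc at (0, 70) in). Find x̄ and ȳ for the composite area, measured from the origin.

Part | A | x̄ᵢ | ȳᵢ | A·x̄ᵢ | A·ȳᵢ
plate | 13300.00 | 95.00 | 35.00 | 1263500.00 | 465500.00
removed quarter-circle | -962.11 | 14.85 | 55.15 | -14291.67 | -53056.23
Σ | 12337.89 |  |  | 1249208.33 | 412443.77
x̄ = 1249208.33 / 12337.89 = 101.25 in
ȳ = 412443.77 / 12337.89 = 33.43 in

x̄ = 101.25 in, ȳ = 33.43 in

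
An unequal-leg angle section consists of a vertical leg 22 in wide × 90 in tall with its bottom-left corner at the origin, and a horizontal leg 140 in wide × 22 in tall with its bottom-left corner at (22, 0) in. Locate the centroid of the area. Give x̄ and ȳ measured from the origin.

x̄ = 60.30 in, ȳ = 24.30 in

vertical leg: A = 22 × 90 = 1980.00, centroid at (11.00, 45.00).
horizontal leg: A = 140 × 22 = 3080.00, centroid at (92.00, 11.00).
ΣA = 5060.00 in²
ΣAx̄ = (1980.00)(11.00) + (3080.00)(92.00) = 305140.00 in³
ΣAȳ = (1980.00)(45.00) + (3080.00)(11.00) = 122980.00 in³
x̄ = 305140.00 / 5060.00 = 60.30 in
ȳ = 122980.00 / 5060.00 = 24.30 in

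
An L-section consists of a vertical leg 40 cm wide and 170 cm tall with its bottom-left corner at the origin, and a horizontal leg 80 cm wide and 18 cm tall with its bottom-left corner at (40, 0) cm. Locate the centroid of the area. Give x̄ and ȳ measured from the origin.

x̄ = 30.49 cm, ȳ = 71.72 cm

vertical leg: A = 40 × 170 = 6800.00, centroid at (20.00, 85.00).
horizontal leg: A = 80 × 18 = 1440.00, centroid at (80.00, 9.00).
ΣA = 8240.00 cm², ΣAx̄ = 251200.00 cm³, ΣAȳ = 590960.00 cm³.
x̄ = 251200.00/8240.00 = 30.49 cm; ȳ = 590960.00/8240.00 = 71.72 cm.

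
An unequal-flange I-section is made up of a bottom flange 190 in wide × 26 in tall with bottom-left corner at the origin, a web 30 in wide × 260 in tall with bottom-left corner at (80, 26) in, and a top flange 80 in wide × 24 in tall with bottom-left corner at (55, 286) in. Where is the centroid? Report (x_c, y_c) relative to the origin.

x_c = 95.00 in, y_c = 126.41 in

bottom flange: A = 190 × 26 = 4940.00, centroid at (95.00, 13.00).
web: A = 30 × 260 = 7800.00, centroid at (95.00, 156.00).
top flange: A = 80 × 24 = 1920.00, centroid at (95.00, 298.00).
ΣA = 14660.00 in², ΣAx_c = 1392700.00 in³, ΣAy_c = 1853180.00 in³.
x_c = 1392700.00/14660.00 = 95.00 in; y_c = 1853180.00/14660.00 = 126.41 in.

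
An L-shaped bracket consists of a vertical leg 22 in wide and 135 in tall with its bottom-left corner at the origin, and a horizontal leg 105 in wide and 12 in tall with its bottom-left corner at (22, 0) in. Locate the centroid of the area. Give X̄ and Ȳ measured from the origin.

vertical leg: A = 22 × 135 = 2970.00, centroid at (11.00, 67.50).
horizontal leg: A = 105 × 12 = 1260.00, centroid at (74.50, 6.00).
ΣA = 4230.00 in²
ΣAX̄ = (2970.00)(11.00) + (1260.00)(74.50) = 126540.00 in³
ΣAȲ = (2970.00)(67.50) + (1260.00)(6.00) = 208035.00 in³
X̄ = 126540.00 / 4230.00 = 29.91 in
Ȳ = 208035.00 / 4230.00 = 49.18 in

X̄ = 29.91 in, Ȳ = 49.18 in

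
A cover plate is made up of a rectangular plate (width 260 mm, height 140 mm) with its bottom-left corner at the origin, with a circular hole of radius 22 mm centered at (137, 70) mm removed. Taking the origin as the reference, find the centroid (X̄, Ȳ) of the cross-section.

Part | A | x̄ᵢ | ȳᵢ | A·x̄ᵢ | A·ȳᵢ
plate | 36400.00 | 130.00 | 70.00 | 4732000.00 | 2548000.00
hole | -1520.53 | 137.00 | 70.00 | -208312.73 | -106437.16
Σ | 34879.47 |  |  | 4523687.27 | 2441562.84
X̄ = 4523687.27 / 34879.47 = 129.69 mm
Ȳ = 2441562.84 / 34879.47 = 70.00 mm

X̄ = 129.69 mm, Ȳ = 70.00 mm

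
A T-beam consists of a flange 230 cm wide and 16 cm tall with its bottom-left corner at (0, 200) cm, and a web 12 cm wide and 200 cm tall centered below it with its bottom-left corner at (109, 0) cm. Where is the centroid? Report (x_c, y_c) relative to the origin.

x_c = 115.00 cm, y_c = 165.37 cm

web: A = 12 × 200 = 2400.00, centroid at (115.00, 100.00).
flange: A = 230 × 16 = 3680.00, centroid at (115.00, 208.00).
ΣA = 6080.00 cm²
ΣAx_c = (2400.00)(115.00) + (3680.00)(115.00) = 699200.00 cm³
ΣAy_c = (2400.00)(100.00) + (3680.00)(208.00) = 1005440.00 cm³
x_c = 699200.00 / 6080.00 = 115.00 cm
y_c = 1005440.00 / 6080.00 = 165.37 cm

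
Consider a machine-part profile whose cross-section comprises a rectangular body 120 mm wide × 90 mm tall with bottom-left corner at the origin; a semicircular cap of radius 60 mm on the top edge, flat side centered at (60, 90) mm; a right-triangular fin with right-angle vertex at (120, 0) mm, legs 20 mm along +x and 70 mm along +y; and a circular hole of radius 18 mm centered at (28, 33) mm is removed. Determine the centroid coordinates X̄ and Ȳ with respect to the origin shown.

X̄ = 64.91 mm, Ȳ = 69.51 mm

Part | A | x̄ᵢ | ȳᵢ | A·x̄ᵢ | A·ȳᵢ
rectangular body | 10800.00 | 60.00 | 45.00 | 648000.00 | 486000.00
semicircular top | 5654.87 | 60.00 | 115.46 | 339292.01 | 652938.01
triangular fin | 700.00 | 126.67 | 23.33 | 88666.67 | 16333.33
hole | -1017.88 | 28.00 | 33.00 | -28500.53 | -33589.91
Σ | 16136.99 |  |  | 1047458.14 | 1121681.43
X̄ = 1047458.14 / 16136.99 = 64.91 mm
Ȳ = 1121681.43 / 16136.99 = 69.51 mm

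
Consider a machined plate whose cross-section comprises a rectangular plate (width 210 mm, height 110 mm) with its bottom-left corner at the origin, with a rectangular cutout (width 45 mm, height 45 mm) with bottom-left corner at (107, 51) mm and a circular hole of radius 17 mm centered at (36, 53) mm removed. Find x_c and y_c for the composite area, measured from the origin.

x_c = 105.65 mm, y_c = 53.23 mm

plate: A = 210 × 110 = 23100.00, centroid at (105.00, 55.00).
hole 1: A = −(45 × 45) = -2025.00, centroid at (129.50, 73.50).
hole 2: A = −π·17² = -907.92, centroid at (36.00, 53.00).
ΣA = 20167.08 mm²
ΣAx_c = (23100.00)(105.00) + (-2025.00)(129.50) + (-907.92)(36.00) = 2130577.37 mm³
ΣAy_c = (23100.00)(55.00) + (-2025.00)(73.50) + (-907.92)(53.00) = 1073542.73 mm³
x_c = 2130577.37 / 20167.08 = 105.65 mm
y_c = 1073542.73 / 20167.08 = 53.23 mm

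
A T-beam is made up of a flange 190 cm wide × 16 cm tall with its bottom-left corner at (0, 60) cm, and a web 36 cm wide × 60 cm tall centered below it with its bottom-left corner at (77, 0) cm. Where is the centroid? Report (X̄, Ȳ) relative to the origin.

X̄ = 95.00 cm, Ȳ = 52.22 cm

Part | A | x̄ᵢ | ȳᵢ | A·x̄ᵢ | A·ȳᵢ
web | 2160.00 | 95.00 | 30.00 | 205200.00 | 64800.00
flange | 3040.00 | 95.00 | 68.00 | 288800.00 | 206720.00
Σ | 5200.00 |  |  | 494000.00 | 271520.00
X̄ = 494000.00 / 5200.00 = 95.00 cm
Ȳ = 271520.00 / 5200.00 = 52.22 cm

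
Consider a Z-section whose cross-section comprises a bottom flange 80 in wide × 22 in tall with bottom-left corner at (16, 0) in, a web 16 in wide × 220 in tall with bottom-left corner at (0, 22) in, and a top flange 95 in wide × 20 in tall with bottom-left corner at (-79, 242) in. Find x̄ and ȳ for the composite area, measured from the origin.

Part | A | x̄ᵢ | ȳᵢ | A·x̄ᵢ | A·ȳᵢ
bottom flange | 1760.00 | 56.00 | 11.00 | 98560.00 | 19360.00
web | 3520.00 | 8.00 | 132.00 | 28160.00 | 464640.00
top flange | 1900.00 | -31.50 | 252.00 | -59850.00 | 478800.00
Σ | 7180.00 |  |  | 66870.00 | 962800.00
x̄ = 66870.00 / 7180.00 = 9.31 in
ȳ = 962800.00 / 7180.00 = 134.09 in

x̄ = 9.31 in, ȳ = 134.09 in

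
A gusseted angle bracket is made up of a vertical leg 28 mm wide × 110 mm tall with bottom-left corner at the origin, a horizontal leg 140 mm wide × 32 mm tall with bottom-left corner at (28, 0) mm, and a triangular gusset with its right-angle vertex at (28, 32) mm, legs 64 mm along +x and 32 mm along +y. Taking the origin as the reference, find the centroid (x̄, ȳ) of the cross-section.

Part | A | x̄ᵢ | ȳᵢ | A·x̄ᵢ | A·ȳᵢ
vertical leg | 3080.00 | 14.00 | 55.00 | 43120.00 | 169400.00
horizontal leg | 4480.00 | 98.00 | 16.00 | 439040.00 | 71680.00
gusset | 1024.00 | 49.33 | 42.67 | 50517.33 | 43690.67
Σ | 8584.00 |  |  | 532677.33 | 284770.67
x̄ = 532677.33 / 8584.00 = 62.05 mm
ȳ = 284770.67 / 8584.00 = 33.17 mm

x̄ = 62.05 mm, ȳ = 33.17 mm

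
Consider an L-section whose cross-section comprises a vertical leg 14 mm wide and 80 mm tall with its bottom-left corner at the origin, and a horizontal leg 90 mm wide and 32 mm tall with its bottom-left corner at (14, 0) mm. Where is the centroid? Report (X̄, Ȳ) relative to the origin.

Part | A | x̄ᵢ | ȳᵢ | A·x̄ᵢ | A·ȳᵢ
vertical leg | 1120.00 | 7.00 | 40.00 | 7840.00 | 44800.00
horizontal leg | 2880.00 | 59.00 | 16.00 | 169920.00 | 46080.00
Σ | 4000.00 |  |  | 177760.00 | 90880.00
X̄ = 177760.00 / 4000.00 = 44.44 mm
Ȳ = 90880.00 / 4000.00 = 22.72 mm

X̄ = 44.44 mm, Ȳ = 22.72 mm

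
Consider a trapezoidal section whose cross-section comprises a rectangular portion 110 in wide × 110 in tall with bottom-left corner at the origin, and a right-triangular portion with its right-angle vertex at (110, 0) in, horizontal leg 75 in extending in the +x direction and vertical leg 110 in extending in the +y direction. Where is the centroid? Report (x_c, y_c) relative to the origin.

x_c = 75.34 in, y_c = 50.34 in

Part | A | x̄ᵢ | ȳᵢ | A·x̄ᵢ | A·ȳᵢ
rectangular portion | 12100.00 | 55.00 | 55.00 | 665500.00 | 665500.00
triangular portion | 4125.00 | 135.00 | 36.67 | 556875.00 | 151250.00
Σ | 16225.00 |  |  | 1222375.00 | 816750.00
x_c = 1222375.00 / 16225.00 = 75.34 in
y_c = 816750.00 / 16225.00 = 50.34 in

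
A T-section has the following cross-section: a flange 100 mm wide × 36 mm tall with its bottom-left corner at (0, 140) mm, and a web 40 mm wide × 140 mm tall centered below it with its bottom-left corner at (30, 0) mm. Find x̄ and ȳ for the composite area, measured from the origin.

web: A = 40 × 140 = 5600.00, centroid at (50.00, 70.00).
flange: A = 100 × 36 = 3600.00, centroid at (50.00, 158.00).
ΣA = 9200.00 mm², ΣAx̄ = 460000.00 mm³, ΣAȳ = 960800.00 mm³.
x̄ = 460000.00/9200.00 = 50.00 mm; ȳ = 960800.00/9200.00 = 104.43 mm.

x̄ = 50.00 mm, ȳ = 104.43 mm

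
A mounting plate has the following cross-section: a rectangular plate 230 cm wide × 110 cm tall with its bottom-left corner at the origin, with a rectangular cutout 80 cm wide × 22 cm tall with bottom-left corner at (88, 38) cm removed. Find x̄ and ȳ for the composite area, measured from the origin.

plate: A = 230 × 110 = 25300.00, centroid at (115.00, 55.00).
hole: A = −(80 × 22) = -1760.00, centroid at (128.00, 49.00).
ΣA = 23540.00 cm², ΣAx̄ = 2684220.00 cm³, ΣAȳ = 1305260.00 cm³.
x̄ = 2684220.00/23540.00 = 114.03 cm; ȳ = 1305260.00/23540.00 = 55.45 cm.

x̄ = 114.03 cm, ȳ = 55.45 cm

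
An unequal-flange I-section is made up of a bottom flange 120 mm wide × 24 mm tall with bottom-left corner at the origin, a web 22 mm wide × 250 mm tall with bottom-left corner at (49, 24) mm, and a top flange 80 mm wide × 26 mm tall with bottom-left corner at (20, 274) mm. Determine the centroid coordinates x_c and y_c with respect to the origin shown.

Part | A | x̄ᵢ | ȳᵢ | A·x̄ᵢ | A·ȳᵢ
bottom flange | 2880.00 | 60.00 | 12.00 | 172800.00 | 34560.00
web | 5500.00 | 60.00 | 149.00 | 330000.00 | 819500.00
top flange | 2080.00 | 60.00 | 287.00 | 124800.00 | 596960.00
Σ | 10460.00 |  |  | 627600.00 | 1451020.00
x_c = 627600.00 / 10460.00 = 60.00 mm
y_c = 1451020.00 / 10460.00 = 138.72 mm

x_c = 60.00 mm, y_c = 138.72 mm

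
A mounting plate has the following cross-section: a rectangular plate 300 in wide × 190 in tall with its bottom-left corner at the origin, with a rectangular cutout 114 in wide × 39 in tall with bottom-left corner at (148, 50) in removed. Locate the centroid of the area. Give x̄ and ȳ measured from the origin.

x̄ = 145.35 in, ȳ = 97.16 in

plate: A = 300 × 190 = 57000.00, centroid at (150.00, 95.00).
hole: A = −(114 × 39) = -4446.00, centroid at (205.00, 69.50).
ΣA = 52554.00 in², ΣAx̄ = 7638570.00 in³, ΣAȳ = 5106003.00 in³.
x̄ = 7638570.00/52554.00 = 145.35 in; ȳ = 5106003.00/52554.00 = 97.16 in.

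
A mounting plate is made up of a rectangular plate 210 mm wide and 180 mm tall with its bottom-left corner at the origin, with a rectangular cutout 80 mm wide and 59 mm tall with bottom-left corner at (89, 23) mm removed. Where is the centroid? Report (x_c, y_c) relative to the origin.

x_c = 101.58 mm, y_c = 95.35 mm

Part | A | x̄ᵢ | ȳᵢ | A·x̄ᵢ | A·ȳᵢ
plate | 37800.00 | 105.00 | 90.00 | 3969000.00 | 3402000.00
hole | -4720.00 | 129.00 | 52.50 | -608880.00 | -247800.00
Σ | 33080.00 |  |  | 3360120.00 | 3154200.00
x_c = 3360120.00 / 33080.00 = 101.58 mm
y_c = 3154200.00 / 33080.00 = 95.35 mm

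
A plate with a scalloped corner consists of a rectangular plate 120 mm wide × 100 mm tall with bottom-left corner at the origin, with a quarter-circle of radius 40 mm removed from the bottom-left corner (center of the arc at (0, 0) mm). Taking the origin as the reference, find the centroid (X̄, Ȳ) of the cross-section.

X̄ = 65.03 mm, Ȳ = 53.86 mm

plate: A = 120 × 100 = 12000.00, centroid at (60.00, 50.00).
removed quarter-circle: A = −¼π·40² = -1256.64, centroid at (16.98, 16.98).
ΣA = 10743.36 mm²
ΣAX̄ = (12000.00)(60.00) + (-1256.64)(16.98) = 698666.67 mm³
ΣAȲ = (12000.00)(50.00) + (-1256.64)(16.98) = 578666.67 mm³
X̄ = 698666.67 / 10743.36 = 65.03 mm
Ȳ = 578666.67 / 10743.36 = 53.86 mm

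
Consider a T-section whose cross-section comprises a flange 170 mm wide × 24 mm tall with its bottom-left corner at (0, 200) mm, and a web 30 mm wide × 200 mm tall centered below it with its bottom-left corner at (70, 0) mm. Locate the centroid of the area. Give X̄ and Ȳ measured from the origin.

X̄ = 85.00 mm, Ȳ = 145.33 mm

web: A = 30 × 200 = 6000.00, centroid at (85.00, 100.00).
flange: A = 170 × 24 = 4080.00, centroid at (85.00, 212.00).
ΣA = 10080.00 mm², ΣAX̄ = 856800.00 mm³, ΣAȲ = 1464960.00 mm³.
X̄ = 856800.00/10080.00 = 85.00 mm; Ȳ = 1464960.00/10080.00 = 145.33 mm.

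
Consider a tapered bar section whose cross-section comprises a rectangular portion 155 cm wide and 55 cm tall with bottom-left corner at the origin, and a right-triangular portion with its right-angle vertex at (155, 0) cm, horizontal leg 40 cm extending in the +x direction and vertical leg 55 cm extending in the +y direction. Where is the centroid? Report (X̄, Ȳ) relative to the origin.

X̄ = 87.88 cm, Ȳ = 26.45 cm

rectangular portion: A = 155 × 55 = 8525.00, centroid at (77.50, 27.50).
triangular portion: A = ½·40·55 = 1100.00, centroid at (168.33, 18.33).
ΣA = 9625.00 cm²
ΣAX̄ = (8525.00)(77.50) + (1100.00)(168.33) = 845854.17 cm³
ΣAȲ = (8525.00)(27.50) + (1100.00)(18.33) = 254604.17 cm³
X̄ = 845854.17 / 9625.00 = 87.88 cm
Ȳ = 254604.17 / 9625.00 = 26.45 cm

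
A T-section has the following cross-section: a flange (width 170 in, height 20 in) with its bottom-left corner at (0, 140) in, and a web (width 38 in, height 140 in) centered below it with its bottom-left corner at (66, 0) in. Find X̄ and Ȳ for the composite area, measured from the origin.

X̄ = 85.00 in, Ȳ = 101.19 in

Part | A | x̄ᵢ | ȳᵢ | A·x̄ᵢ | A·ȳᵢ
web | 5320.00 | 85.00 | 70.00 | 452200.00 | 372400.00
flange | 3400.00 | 85.00 | 150.00 | 289000.00 | 510000.00
Σ | 8720.00 |  |  | 741200.00 | 882400.00
X̄ = 741200.00 / 8720.00 = 85.00 in
Ȳ = 882400.00 / 8720.00 = 101.19 in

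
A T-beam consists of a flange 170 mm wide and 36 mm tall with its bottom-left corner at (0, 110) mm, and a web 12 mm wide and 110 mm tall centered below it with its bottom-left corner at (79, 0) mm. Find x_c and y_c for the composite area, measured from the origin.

web: A = 12 × 110 = 1320.00, centroid at (85.00, 55.00).
flange: A = 170 × 36 = 6120.00, centroid at (85.00, 128.00).
ΣA = 7440.00 mm²
ΣAx_c = (1320.00)(85.00) + (6120.00)(85.00) = 632400.00 mm³
ΣAy_c = (1320.00)(55.00) + (6120.00)(128.00) = 855960.00 mm³
x_c = 632400.00 / 7440.00 = 85.00 mm
y_c = 855960.00 / 7440.00 = 115.05 mm

x_c = 85.00 mm, y_c = 115.05 mm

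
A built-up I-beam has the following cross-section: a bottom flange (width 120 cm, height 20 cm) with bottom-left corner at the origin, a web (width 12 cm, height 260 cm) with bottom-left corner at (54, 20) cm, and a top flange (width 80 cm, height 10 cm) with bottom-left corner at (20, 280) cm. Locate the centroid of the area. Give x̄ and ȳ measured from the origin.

x̄ = 60.00 cm, ȳ = 113.92 cm

Part | A | x̄ᵢ | ȳᵢ | A·x̄ᵢ | A·ȳᵢ
bottom flange | 2400.00 | 60.00 | 10.00 | 144000.00 | 24000.00
web | 3120.00 | 60.00 | 150.00 | 187200.00 | 468000.00
top flange | 800.00 | 60.00 | 285.00 | 48000.00 | 228000.00
Σ | 6320.00 |  |  | 379200.00 | 720000.00
x̄ = 379200.00 / 6320.00 = 60.00 cm
ȳ = 720000.00 / 6320.00 = 113.92 cm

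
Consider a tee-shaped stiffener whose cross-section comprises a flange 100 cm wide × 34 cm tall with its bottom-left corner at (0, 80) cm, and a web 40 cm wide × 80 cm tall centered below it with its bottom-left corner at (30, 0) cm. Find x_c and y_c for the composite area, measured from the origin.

web: A = 40 × 80 = 3200.00, centroid at (50.00, 40.00).
flange: A = 100 × 34 = 3400.00, centroid at (50.00, 97.00).
ΣA = 6600.00 cm²
ΣAx_c = (3200.00)(50.00) + (3400.00)(50.00) = 330000.00 cm³
ΣAy_c = (3200.00)(40.00) + (3400.00)(97.00) = 457800.00 cm³
x_c = 330000.00 / 6600.00 = 50.00 cm
y_c = 457800.00 / 6600.00 = 69.36 cm

x_c = 50.00 cm, y_c = 69.36 cm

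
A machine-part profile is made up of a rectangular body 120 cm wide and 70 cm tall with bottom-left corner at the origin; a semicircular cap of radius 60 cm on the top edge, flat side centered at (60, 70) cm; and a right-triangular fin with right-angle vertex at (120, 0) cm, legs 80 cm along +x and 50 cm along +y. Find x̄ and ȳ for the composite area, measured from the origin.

x̄ = 70.80 cm, ȳ = 54.01 cm

rectangular body: A = 120 × 70 = 8400.00, centroid at (60.00, 35.00).
semicircular top: A = ½π·60² = 5654.87, centroid at (60.00, 95.46).
triangular fin: A = ½·80·50 = 2000.00, centroid at (146.67, 16.67).
ΣA = 16054.87 cm²
ΣAx̄ = (8400.00)(60.00) + (5654.87)(60.00) + (2000.00)(146.67) = 1136625.34 cm³
ΣAȳ = (8400.00)(35.00) + (5654.87)(95.46) + (2000.00)(16.67) = 867174.01 cm³
x̄ = 1136625.34 / 16054.87 = 70.80 cm
ȳ = 867174.01 / 16054.87 = 54.01 cm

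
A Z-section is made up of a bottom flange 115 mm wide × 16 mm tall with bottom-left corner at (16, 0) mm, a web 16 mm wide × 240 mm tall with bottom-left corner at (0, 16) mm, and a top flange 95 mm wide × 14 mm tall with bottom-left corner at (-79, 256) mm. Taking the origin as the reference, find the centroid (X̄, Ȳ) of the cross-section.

X̄ = 17.70 mm, Ȳ = 126.50 mm

Part | A | x̄ᵢ | ȳᵢ | A·x̄ᵢ | A·ȳᵢ
bottom flange | 1840.00 | 73.50 | 8.00 | 135240.00 | 14720.00
web | 3840.00 | 8.00 | 136.00 | 30720.00 | 522240.00
top flange | 1330.00 | -31.50 | 263.00 | -41895.00 | 349790.00
Σ | 7010.00 |  |  | 124065.00 | 886750.00
X̄ = 124065.00 / 7010.00 = 17.70 mm
Ȳ = 886750.00 / 7010.00 = 126.50 mm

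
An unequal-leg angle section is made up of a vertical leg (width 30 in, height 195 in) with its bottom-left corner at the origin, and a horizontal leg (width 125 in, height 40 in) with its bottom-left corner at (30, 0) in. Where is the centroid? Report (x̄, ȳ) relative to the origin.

vertical leg: A = 30 × 195 = 5850.00, centroid at (15.00, 97.50).
horizontal leg: A = 125 × 40 = 5000.00, centroid at (92.50, 20.00).
ΣA = 10850.00 in²
ΣAx̄ = (5850.00)(15.00) + (5000.00)(92.50) = 550250.00 in³
ΣAȳ = (5850.00)(97.50) + (5000.00)(20.00) = 670375.00 in³
x̄ = 550250.00 / 10850.00 = 50.71 in
ȳ = 670375.00 / 10850.00 = 61.79 in

x̄ = 50.71 in, ȳ = 61.79 in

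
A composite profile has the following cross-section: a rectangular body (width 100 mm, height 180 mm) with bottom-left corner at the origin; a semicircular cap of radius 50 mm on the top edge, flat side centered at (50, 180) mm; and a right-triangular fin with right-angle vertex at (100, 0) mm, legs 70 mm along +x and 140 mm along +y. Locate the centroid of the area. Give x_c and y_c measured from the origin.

rectangular body: A = 100 × 180 = 18000.00, centroid at (50.00, 90.00).
semicircular top: A = ½π·50² = 3926.99, centroid at (50.00, 201.22).
triangular fin: A = ½·70·140 = 4900.00, centroid at (123.33, 46.67).
ΣA = 26826.99 mm², ΣAx_c = 1700682.87 mm³, ΣAy_c = 2638858.35 mm³.
x_c = 1700682.87/26826.99 = 63.39 mm; y_c = 2638858.35/26826.99 = 98.37 mm.

x_c = 63.39 mm, y_c = 98.37 mm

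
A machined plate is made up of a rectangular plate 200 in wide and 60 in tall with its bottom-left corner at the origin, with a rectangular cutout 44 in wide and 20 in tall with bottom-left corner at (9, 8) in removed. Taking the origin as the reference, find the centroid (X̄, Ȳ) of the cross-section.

X̄ = 105.46 in, Ȳ = 30.95 in

Part | A | x̄ᵢ | ȳᵢ | A·x̄ᵢ | A·ȳᵢ
plate | 12000.00 | 100.00 | 30.00 | 1200000.00 | 360000.00
hole | -880.00 | 31.00 | 18.00 | -27280.00 | -15840.00
Σ | 11120.00 |  |  | 1172720.00 | 344160.00
X̄ = 1172720.00 / 11120.00 = 105.46 in
Ȳ = 344160.00 / 11120.00 = 30.95 in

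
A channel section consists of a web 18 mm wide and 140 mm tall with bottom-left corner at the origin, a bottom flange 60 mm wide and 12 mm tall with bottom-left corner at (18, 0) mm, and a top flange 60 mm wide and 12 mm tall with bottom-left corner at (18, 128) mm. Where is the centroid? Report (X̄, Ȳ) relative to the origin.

X̄ = 23.18 mm, Ȳ = 70.00 mm

web: A = 18 × 140 = 2520.00, centroid at (9.00, 70.00).
bottom flange: A = 60 × 12 = 720.00, centroid at (48.00, 6.00).
top flange: A = 60 × 12 = 720.00, centroid at (48.00, 134.00).
ΣA = 3960.00 mm², ΣAX̄ = 91800.00 mm³, ΣAȲ = 277200.00 mm³.
X̄ = 91800.00/3960.00 = 23.18 mm; Ȳ = 277200.00/3960.00 = 70.00 mm.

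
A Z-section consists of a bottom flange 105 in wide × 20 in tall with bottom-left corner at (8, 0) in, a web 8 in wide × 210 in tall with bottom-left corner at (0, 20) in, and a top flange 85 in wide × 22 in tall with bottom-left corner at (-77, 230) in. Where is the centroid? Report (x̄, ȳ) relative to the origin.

x̄ = 12.26 in, ȳ = 120.65 in

bottom flange: A = 105 × 20 = 2100.00, centroid at (60.50, 10.00).
web: A = 8 × 210 = 1680.00, centroid at (4.00, 125.00).
top flange: A = 85 × 22 = 1870.00, centroid at (-34.50, 241.00).
ΣA = 5650.00 in², ΣAx̄ = 69255.00 in³, ΣAȳ = 681670.00 in³.
x̄ = 69255.00/5650.00 = 12.26 in; ȳ = 681670.00/5650.00 = 120.65 in.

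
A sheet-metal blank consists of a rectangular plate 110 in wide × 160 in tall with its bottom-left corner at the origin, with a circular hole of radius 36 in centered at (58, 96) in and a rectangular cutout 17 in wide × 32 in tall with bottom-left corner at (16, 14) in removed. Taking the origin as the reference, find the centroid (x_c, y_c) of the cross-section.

x_c = 55.34 in, y_c = 77.08 in

plate: A = 110 × 160 = 17600.00, centroid at (55.00, 80.00).
hole 1: A = −π·36² = -4071.50, centroid at (58.00, 96.00).
hole 2: A = −(17 × 32) = -544.00, centroid at (24.50, 30.00).
ΣA = 12984.50 in², ΣAx_c = 718524.76 in³, ΣAy_c = 1000815.61 in³.
x_c = 718524.76/12984.50 = 55.34 in; y_c = 1000815.61/12984.50 = 77.08 in.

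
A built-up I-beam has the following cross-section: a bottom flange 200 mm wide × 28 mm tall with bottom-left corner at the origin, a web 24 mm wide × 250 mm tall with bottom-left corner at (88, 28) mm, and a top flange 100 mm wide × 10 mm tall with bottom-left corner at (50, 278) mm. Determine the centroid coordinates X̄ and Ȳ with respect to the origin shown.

X̄ = 100.00 mm, Ȳ = 101.54 mm

bottom flange: A = 200 × 28 = 5600.00, centroid at (100.00, 14.00).
web: A = 24 × 250 = 6000.00, centroid at (100.00, 153.00).
top flange: A = 100 × 10 = 1000.00, centroid at (100.00, 283.00).
ΣA = 12600.00 mm²
ΣAX̄ = (5600.00)(100.00) + (6000.00)(100.00) + (1000.00)(100.00) = 1260000.00 mm³
ΣAȲ = (5600.00)(14.00) + (6000.00)(153.00) + (1000.00)(283.00) = 1279400.00 mm³
X̄ = 1260000.00 / 12600.00 = 100.00 mm
Ȳ = 1279400.00 / 12600.00 = 101.54 mm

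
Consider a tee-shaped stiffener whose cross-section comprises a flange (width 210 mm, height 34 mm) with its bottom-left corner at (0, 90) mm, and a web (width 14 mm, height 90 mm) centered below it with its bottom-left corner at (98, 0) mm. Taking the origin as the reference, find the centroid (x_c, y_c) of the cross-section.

Part | A | x̄ᵢ | ȳᵢ | A·x̄ᵢ | A·ȳᵢ
web | 1260.00 | 105.00 | 45.00 | 132300.00 | 56700.00
flange | 7140.00 | 105.00 | 107.00 | 749700.00 | 763980.00
Σ | 8400.00 |  |  | 882000.00 | 820680.00
x_c = 882000.00 / 8400.00 = 105.00 mm
y_c = 820680.00 / 8400.00 = 97.70 mm

x_c = 105.00 mm, y_c = 97.70 mm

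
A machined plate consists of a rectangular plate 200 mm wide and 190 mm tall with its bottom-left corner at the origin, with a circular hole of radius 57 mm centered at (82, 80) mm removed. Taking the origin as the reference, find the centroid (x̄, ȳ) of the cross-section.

x̄ = 106.61 mm, ȳ = 100.51 mm

Part | A | x̄ᵢ | ȳᵢ | A·x̄ᵢ | A·ȳᵢ
plate | 38000.00 | 100.00 | 95.00 | 3800000.00 | 3610000.00
hole | -10207.03 | 82.00 | 80.00 | -836976.83 | -816562.76
Σ | 27792.97 |  |  | 2963023.17 | 2793437.24
x̄ = 2963023.17 / 27792.97 = 106.61 mm
ȳ = 2793437.24 / 27792.97 = 100.51 mm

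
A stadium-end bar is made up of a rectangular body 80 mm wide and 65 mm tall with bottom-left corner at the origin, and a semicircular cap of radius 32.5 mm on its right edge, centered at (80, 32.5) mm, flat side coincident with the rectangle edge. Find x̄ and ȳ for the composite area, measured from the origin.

x̄ = 53.01 mm, ȳ = 32.50 mm

rectangular body: A = 80 × 65 = 5200.00, centroid at (40.00, 32.50).
semicircular end: A = ½π·32.5² = 1659.15, centroid at (93.79, 32.50).
ΣA = 6859.15 mm²
ΣAx̄ = (5200.00)(40.00) + (1659.15)(93.79) = 363617.71 mm³
ΣAȳ = (5200.00)(32.50) + (1659.15)(32.50) = 222922.49 mm³
x̄ = 363617.71 / 6859.15 = 53.01 mm
ȳ = 222922.49 / 6859.15 = 32.50 mm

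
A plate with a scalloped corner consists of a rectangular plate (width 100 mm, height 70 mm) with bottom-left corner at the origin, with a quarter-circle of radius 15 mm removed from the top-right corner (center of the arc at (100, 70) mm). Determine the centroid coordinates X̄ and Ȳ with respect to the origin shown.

plate: A = 100 × 70 = 7000.00, centroid at (50.00, 35.00).
removed quarter-circle: A = −¼π·15² = -176.71, centroid at (93.63, 63.63).
ΣA = 6823.29 mm²
ΣAX̄ = (7000.00)(50.00) + (-176.71)(93.63) = 333453.54 mm³
ΣAȲ = (7000.00)(35.00) + (-176.71)(63.63) = 233754.98 mm³
X̄ = 333453.54 / 6823.29 = 48.87 mm
Ȳ = 233754.98 / 6823.29 = 34.26 mm

X̄ = 48.87 mm, Ȳ = 34.26 mm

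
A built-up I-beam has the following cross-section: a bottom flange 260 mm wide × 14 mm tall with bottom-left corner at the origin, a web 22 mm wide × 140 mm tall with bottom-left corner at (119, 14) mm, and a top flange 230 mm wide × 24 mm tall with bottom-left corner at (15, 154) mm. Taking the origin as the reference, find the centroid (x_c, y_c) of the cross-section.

bottom flange: A = 260 × 14 = 3640.00, centroid at (130.00, 7.00).
web: A = 22 × 140 = 3080.00, centroid at (130.00, 84.00).
top flange: A = 230 × 24 = 5520.00, centroid at (130.00, 166.00).
ΣA = 12240.00 mm²
ΣAx_c = (3640.00)(130.00) + (3080.00)(130.00) + (5520.00)(130.00) = 1591200.00 mm³
ΣAy_c = (3640.00)(7.00) + (3080.00)(84.00) + (5520.00)(166.00) = 1200520.00 mm³
x_c = 1591200.00 / 12240.00 = 130.00 mm
y_c = 1200520.00 / 12240.00 = 98.08 mm

x_c = 130.00 mm, y_c = 98.08 mm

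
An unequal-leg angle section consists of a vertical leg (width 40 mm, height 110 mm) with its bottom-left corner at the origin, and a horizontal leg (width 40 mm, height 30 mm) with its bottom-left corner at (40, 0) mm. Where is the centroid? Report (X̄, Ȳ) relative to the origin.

vertical leg: A = 40 × 110 = 4400.00, centroid at (20.00, 55.00).
horizontal leg: A = 40 × 30 = 1200.00, centroid at (60.00, 15.00).
ΣA = 5600.00 mm², ΣAX̄ = 160000.00 mm³, ΣAȲ = 260000.00 mm³.
X̄ = 160000.00/5600.00 = 28.57 mm; Ȳ = 260000.00/5600.00 = 46.43 mm.

X̄ = 28.57 mm, Ȳ = 46.43 mm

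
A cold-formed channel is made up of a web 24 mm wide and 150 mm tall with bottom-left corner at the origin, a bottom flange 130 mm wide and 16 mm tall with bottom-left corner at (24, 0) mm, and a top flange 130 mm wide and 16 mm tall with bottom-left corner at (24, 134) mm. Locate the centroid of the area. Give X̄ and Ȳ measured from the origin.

web: A = 24 × 150 = 3600.00, centroid at (12.00, 75.00).
bottom flange: A = 130 × 16 = 2080.00, centroid at (89.00, 8.00).
top flange: A = 130 × 16 = 2080.00, centroid at (89.00, 142.00).
ΣA = 7760.00 mm², ΣAX̄ = 413440.00 mm³, ΣAȲ = 582000.00 mm³.
X̄ = 413440.00/7760.00 = 53.28 mm; Ȳ = 582000.00/7760.00 = 75.00 mm.

X̄ = 53.28 mm, Ȳ = 75.00 mm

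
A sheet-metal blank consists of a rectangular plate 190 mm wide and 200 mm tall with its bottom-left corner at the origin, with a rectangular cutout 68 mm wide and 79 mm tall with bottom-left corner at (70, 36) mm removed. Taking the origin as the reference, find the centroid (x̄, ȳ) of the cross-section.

plate: A = 190 × 200 = 38000.00, centroid at (95.00, 100.00).
hole: A = −(68 × 79) = -5372.00, centroid at (104.00, 75.50).
ΣA = 32628.00 mm², ΣAx̄ = 3051312.00 mm³, ΣAȳ = 3394414.00 mm³.
x̄ = 3051312.00/32628.00 = 93.52 mm; ȳ = 3394414.00/32628.00 = 104.03 mm.

x̄ = 93.52 mm, ȳ = 104.03 mm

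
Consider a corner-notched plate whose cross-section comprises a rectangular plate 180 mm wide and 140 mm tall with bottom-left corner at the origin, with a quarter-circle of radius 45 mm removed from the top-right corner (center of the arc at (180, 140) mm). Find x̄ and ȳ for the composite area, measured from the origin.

Part | A | x̄ᵢ | ȳᵢ | A·x̄ᵢ | A·ȳᵢ
plate | 25200.00 | 90.00 | 70.00 | 2268000.00 | 1764000.00
removed quarter-circle | -1590.43 | 160.90 | 120.90 | -255902.63 | -192285.38
Σ | 23609.57 |  |  | 2012097.37 | 1571714.62
x̄ = 2012097.37 / 23609.57 = 85.22 mm
ȳ = 1571714.62 / 23609.57 = 66.57 mm

x̄ = 85.22 mm, ȳ = 66.57 mm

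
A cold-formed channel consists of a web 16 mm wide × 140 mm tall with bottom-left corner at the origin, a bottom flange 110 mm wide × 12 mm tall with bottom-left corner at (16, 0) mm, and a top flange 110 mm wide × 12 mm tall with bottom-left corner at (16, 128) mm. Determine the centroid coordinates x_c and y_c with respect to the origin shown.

web: A = 16 × 140 = 2240.00, centroid at (8.00, 70.00).
bottom flange: A = 110 × 12 = 1320.00, centroid at (71.00, 6.00).
top flange: A = 110 × 12 = 1320.00, centroid at (71.00, 134.00).
ΣA = 4880.00 mm², ΣAx_c = 205360.00 mm³, ΣAy_c = 341600.00 mm³.
x_c = 205360.00/4880.00 = 42.08 mm; y_c = 341600.00/4880.00 = 70.00 mm.

x_c = 42.08 mm, y_c = 70.00 mm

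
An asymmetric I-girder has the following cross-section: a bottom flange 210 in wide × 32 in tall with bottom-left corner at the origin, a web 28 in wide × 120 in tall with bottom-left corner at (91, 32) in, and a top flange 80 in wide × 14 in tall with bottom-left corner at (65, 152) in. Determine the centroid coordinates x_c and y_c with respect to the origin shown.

bottom flange: A = 210 × 32 = 6720.00, centroid at (105.00, 16.00).
web: A = 28 × 120 = 3360.00, centroid at (105.00, 92.00).
top flange: A = 80 × 14 = 1120.00, centroid at (105.00, 159.00).
ΣA = 11200.00 in², ΣAx_c = 1176000.00 in³, ΣAy_c = 594720.00 in³.
x_c = 1176000.00/11200.00 = 105.00 in; y_c = 594720.00/11200.00 = 53.10 in.

x_c = 105.00 in, y_c = 53.10 in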